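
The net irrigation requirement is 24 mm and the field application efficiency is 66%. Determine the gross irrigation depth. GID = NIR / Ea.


Ea = 66% = 0.66
GID = NIR / Ea = 24 / 0.66 = 36.3636 mm

36.3636 mm


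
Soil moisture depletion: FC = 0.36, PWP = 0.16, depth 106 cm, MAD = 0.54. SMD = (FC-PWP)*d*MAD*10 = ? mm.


SMD = (FC - PWP) * d * MAD * 10
SMD = (0.36 - 0.16) * 106 * 0.54 * 10
SMD = 0.2000 * 106 * 0.54 * 10

114.4800 mm


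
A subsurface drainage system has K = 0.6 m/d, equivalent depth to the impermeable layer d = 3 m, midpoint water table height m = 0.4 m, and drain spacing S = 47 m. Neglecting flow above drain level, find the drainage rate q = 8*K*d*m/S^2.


q = 8*K*d*m/S^2
q = 8*0.6*3*0.4/47^2
q = 5.7600 / 2209

0.0026 m/d


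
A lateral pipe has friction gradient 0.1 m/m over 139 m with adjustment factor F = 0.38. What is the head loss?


hf = J * L * F = 0.1 * 139 * 0.38 = 5.2820 m

5.2820 m


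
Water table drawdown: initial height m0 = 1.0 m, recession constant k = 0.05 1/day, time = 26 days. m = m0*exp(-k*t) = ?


m = m0 * exp(-k*t)
m = 1.0 * exp(-0.05 * 26)
m = 1.0 * exp(-1.3000)

0.2725 m


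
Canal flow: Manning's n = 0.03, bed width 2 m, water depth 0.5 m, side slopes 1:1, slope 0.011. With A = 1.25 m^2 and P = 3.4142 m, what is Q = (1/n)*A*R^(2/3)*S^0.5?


R = A/P = 1.25/3.4142 = 0.366118
Q = (1/0.03) * 1.25 * 0.366118^(2/3) * 0.011^0.5

2.2365 m^3/s


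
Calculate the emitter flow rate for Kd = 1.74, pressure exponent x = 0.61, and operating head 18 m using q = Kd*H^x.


q = Kd * H^x = 1.74 * 18^0.61 = 1.74 * 5.830640

10.1453 L/h


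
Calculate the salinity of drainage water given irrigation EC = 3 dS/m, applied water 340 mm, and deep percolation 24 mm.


EC_dw = EC_iw * D_iw / D_dw
EC_dw = 3 * 340 / 24
EC_dw = 1020 / 24

42.5000 dS/m


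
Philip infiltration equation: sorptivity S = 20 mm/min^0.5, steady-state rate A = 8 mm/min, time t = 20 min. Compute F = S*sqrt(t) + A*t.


F = S*sqrt(t) + A*t
F = 20*sqrt(20) + 8*20
F = 20*4.472136 + 160

249.4427 mm


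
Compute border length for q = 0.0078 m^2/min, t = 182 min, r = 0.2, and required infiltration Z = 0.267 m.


L = q*t/((1+r)*Z)
L = 0.0078*182/((1+0.2)*0.267)
L = 1.4196/0.3204

4.4307 m


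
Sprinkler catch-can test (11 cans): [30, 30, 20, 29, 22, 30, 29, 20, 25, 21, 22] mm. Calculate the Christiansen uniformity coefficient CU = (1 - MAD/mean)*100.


mean = 25.272727 mm
MAD = 3.933884 mm
CU = (1 - 3.933884/25.272727)*100

84.4343 %


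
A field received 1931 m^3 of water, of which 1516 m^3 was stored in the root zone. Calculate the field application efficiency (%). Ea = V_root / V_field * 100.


Ea = V_root / V_field * 100 = 1516 / 1931 * 100 = 78.5085%

78.5085 %


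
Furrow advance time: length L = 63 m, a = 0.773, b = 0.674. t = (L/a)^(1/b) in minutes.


t = (L/a)^(1/b)
t = (63/0.773)^(1/0.674)
t = 81.500647^(1/0.674)

684.7792 min


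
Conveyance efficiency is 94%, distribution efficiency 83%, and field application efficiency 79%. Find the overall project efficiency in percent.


Ec = 0.94, Eb = 0.83, Ea = 0.79
E = 0.94 * 0.83 * 0.79 * 100 = 61.6358%

61.6358 %


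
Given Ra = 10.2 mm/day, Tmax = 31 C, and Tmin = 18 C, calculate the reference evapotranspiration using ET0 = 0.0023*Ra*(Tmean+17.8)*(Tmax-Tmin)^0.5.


Tmean = (Tmax + Tmin)/2 = (31 + 18)/2 = 24.5
ET0 = 0.0023 * 10.2 * (24.5 + 17.8) * sqrt(31 - 18)
ET0 = 0.0023 * 10.2 * 42.3 * 3.605551

3.5780 mm/day


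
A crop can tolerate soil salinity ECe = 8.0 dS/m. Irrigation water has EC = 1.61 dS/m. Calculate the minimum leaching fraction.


LR = ECiw / (5*ECe - ECiw)
LR = 1.61 / (5*8.0 - 1.61)
LR = 1.61 / 38.3900

0.0419


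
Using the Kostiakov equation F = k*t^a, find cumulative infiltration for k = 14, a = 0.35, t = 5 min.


F = k * t^a = 14 * 5^0.35
F = 14 * 1.756465

24.5905 mm


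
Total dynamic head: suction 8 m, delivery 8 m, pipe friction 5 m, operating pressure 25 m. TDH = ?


TDH = Hs + Hd + hf + Hp = 8 + 8 + 5 + 25 = 46

46 m


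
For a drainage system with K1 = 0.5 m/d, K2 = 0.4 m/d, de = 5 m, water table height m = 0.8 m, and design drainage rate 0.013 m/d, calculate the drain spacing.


S^2 = 8*K2*de*m/q + 4*K1*m^2/q
S^2 = 8*0.4*5*0.8/0.013 + 4*0.5*0.8^2/0.013
S = sqrt(1083.0769)

32.9101 m


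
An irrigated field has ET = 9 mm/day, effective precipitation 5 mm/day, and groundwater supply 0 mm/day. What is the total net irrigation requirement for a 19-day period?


Daily deficit = ET - Pe - GW = 9 - 5 - 0 = 4 mm/day
NIR = 4 * 19 = 76 mm

76.0000 mm


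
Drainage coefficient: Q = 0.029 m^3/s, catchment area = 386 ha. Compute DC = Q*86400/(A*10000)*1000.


DC = Q * 86400 / (A * 10000) * 1000
DC = 0.029 * 86400 / (386 * 10000) * 1000
DC = 2505600.0000 / 3860000

0.6491 mm/day


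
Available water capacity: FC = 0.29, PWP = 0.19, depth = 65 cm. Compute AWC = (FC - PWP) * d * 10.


AWC = (FC - PWP) * d * 10
AWC = (0.29 - 0.19) * 65 * 10
AWC = 0.1000 * 65 * 10

65.0000 mm


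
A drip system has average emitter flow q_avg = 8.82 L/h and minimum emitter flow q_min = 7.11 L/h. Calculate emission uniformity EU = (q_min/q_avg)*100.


EU = (q_min/q_avg)*100 = (7.11/8.82)*100 = 80.6122%

80.6122 %


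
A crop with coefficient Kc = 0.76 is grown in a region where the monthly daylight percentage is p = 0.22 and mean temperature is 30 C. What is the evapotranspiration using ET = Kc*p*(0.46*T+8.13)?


ET = Kc * p * (0.46*T + 8.13)
ET = 0.76 * 0.22 * (0.46*30 + 8.13)
ET = 0.76 * 0.22 * 21.9300

3.6667 mm/day


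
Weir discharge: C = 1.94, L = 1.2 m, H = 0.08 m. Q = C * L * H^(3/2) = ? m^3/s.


Q = C * L * H^(3/2) = 1.94 * 1.2 * 0.08^1.5 = 1.94 * 1.2 * 0.022627

0.0527 m^3/s


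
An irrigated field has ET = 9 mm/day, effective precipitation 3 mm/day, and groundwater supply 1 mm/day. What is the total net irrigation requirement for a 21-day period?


Daily deficit = ET - Pe - GW = 9 - 3 - 1 = 5 mm/day
NIR = 5 * 21 = 105 mm

105.0000 mm


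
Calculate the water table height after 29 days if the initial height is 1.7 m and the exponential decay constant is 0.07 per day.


m = m0 * exp(-k*t)
m = 1.7 * exp(-0.07 * 29)
m = 1.7 * exp(-2.0300)

0.2233 m


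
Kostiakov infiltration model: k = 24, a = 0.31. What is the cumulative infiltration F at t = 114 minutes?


F = k * t^a = 24 * 114^0.31
F = 24 * 4.341507

104.1962 mm


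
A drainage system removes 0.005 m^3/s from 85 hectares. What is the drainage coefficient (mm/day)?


DC = Q * 86400 / (A * 10000) * 1000
DC = 0.005 * 86400 / (85 * 10000) * 1000
DC = 432000.0000 / 850000

0.5082 mm/day


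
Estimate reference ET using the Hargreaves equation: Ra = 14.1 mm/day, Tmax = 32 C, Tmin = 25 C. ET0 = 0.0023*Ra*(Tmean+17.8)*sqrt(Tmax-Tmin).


Tmean = (Tmax + Tmin)/2 = (32 + 25)/2 = 28.5
ET0 = 0.0023 * 14.1 * (28.5 + 17.8) * sqrt(32 - 25)
ET0 = 0.0023 * 14.1 * 46.3 * 2.645751

3.9726 mm/day


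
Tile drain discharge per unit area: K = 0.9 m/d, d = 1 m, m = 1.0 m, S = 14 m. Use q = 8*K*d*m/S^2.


q = 8*K*d*m/S^2
q = 8*0.9*1*1.0/14^2
q = 7.2000 / 196

0.0367 m/d


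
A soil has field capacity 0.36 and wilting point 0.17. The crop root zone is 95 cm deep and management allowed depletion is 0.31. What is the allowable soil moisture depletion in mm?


SMD = (FC - PWP) * d * MAD * 10
SMD = (0.36 - 0.17) * 95 * 0.31 * 10
SMD = 0.1900 * 95 * 0.31 * 10

55.9550 mm


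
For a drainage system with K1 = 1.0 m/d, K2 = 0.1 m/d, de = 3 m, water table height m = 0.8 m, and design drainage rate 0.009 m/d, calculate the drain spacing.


S^2 = 8*K2*de*m/q + 4*K1*m^2/q
S^2 = 8*0.1*3*0.8/0.009 + 4*1.0*0.8^2/0.009
S = sqrt(497.7778)

22.3109 m


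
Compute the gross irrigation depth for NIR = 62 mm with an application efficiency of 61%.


Ea = 61% = 0.61
GID = NIR / Ea = 62 / 0.61 = 101.6393 mm

101.6393 mm


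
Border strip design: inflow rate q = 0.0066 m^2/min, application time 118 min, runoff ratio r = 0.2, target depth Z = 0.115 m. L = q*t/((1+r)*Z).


L = q*t/((1+r)*Z)
L = 0.0066*118/((1+0.2)*0.115)
L = 0.7788/0.138

5.6435 m


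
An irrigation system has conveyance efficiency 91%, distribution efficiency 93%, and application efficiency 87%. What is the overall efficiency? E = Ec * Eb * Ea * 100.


Ec = 0.91, Eb = 0.93, Ea = 0.87
E = 0.91 * 0.93 * 0.87 * 100 = 73.6281%

73.6281 %


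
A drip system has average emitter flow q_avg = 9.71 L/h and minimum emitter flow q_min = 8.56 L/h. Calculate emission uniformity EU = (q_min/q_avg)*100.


EU = (q_min/q_avg)*100 = (8.56/9.71)*100 = 88.1565%

88.1565 %


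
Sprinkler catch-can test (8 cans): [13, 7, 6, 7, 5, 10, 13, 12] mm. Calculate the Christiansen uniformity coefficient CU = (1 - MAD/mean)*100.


mean = 9.125000 mm
MAD = 2.875000 mm
CU = (1 - 2.875000/9.125000)*100

68.4932 %


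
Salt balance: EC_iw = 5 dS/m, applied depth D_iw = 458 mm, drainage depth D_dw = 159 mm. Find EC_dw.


EC_dw = EC_iw * D_iw / D_dw
EC_dw = 5 * 458 / 159
EC_dw = 2290 / 159

14.4025 dS/m


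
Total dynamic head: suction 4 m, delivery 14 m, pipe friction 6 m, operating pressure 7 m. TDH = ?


TDH = Hs + Hd + hf + Hp = 4 + 14 + 6 + 7 = 31

31 m


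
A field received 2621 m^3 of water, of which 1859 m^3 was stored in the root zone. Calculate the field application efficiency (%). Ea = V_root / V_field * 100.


Ea = V_root / V_field * 100 = 1859 / 2621 * 100 = 70.9271%

70.9271 %


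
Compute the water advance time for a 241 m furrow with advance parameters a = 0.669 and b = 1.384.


t = (L/a)^(1/b)
t = (241/0.669)^(1/1.384)
t = 360.239163^(1/1.384)

70.3474 min


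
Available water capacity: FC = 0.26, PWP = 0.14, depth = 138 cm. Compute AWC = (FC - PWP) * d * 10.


AWC = (FC - PWP) * d * 10
AWC = (0.26 - 0.14) * 138 * 10
AWC = 0.1200 * 138 * 10

165.6000 mm


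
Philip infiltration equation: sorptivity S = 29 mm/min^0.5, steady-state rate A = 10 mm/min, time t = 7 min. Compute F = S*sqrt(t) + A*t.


F = S*sqrt(t) + A*t
F = 29*sqrt(7) + 10*7
F = 29*2.645751 + 70

146.7268 mm


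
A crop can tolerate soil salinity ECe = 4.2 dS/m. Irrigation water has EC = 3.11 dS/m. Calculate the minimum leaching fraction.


LR = ECiw / (5*ECe - ECiw)
LR = 3.11 / (5*4.2 - 3.11)
LR = 3.11 / 17.8900

0.1738


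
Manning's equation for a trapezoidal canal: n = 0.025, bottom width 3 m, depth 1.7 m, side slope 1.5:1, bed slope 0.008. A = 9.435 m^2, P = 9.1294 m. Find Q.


R = A/P = 9.435/9.1294 = 1.033474
Q = (1/0.025) * 9.435 * 1.033474^(2/3) * 0.008^0.5

34.5048 m^3/s


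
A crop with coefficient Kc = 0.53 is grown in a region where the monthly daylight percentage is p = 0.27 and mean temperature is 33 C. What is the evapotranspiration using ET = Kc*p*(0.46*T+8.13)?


ET = Kc * p * (0.46*T + 8.13)
ET = 0.53 * 0.27 * (0.46*33 + 8.13)
ET = 0.53 * 0.27 * 23.3100

3.3357 mm/day


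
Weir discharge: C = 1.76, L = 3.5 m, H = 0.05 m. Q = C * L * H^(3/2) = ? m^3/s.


Q = C * L * H^(3/2) = 1.76 * 3.5 * 0.05^1.5 = 1.76 * 3.5 * 0.011180

0.0689 m^3/s


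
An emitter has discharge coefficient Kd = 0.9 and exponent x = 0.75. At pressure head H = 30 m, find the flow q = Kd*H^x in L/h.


q = Kd * H^x = 0.9 * 30^0.75 = 0.9 * 12.818610

11.5367 L/h


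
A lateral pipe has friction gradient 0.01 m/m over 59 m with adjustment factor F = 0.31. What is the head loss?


hf = J * L * F = 0.01 * 59 * 0.31 = 0.1829 m

0.1829 m


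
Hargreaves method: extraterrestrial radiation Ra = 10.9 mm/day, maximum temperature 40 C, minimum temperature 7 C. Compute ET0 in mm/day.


Tmean = (Tmax + Tmin)/2 = (40 + 7)/2 = 23.5
ET0 = 0.0023 * 10.9 * (23.5 + 17.8) * sqrt(40 - 7)
ET0 = 0.0023 * 10.9 * 41.3 * 5.744563

5.9479 mm/day


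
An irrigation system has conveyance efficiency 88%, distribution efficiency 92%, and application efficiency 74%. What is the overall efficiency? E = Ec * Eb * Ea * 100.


Ec = 0.88, Eb = 0.92, Ea = 0.74
E = 0.88 * 0.92 * 0.74 * 100 = 59.9104%

59.9104 %


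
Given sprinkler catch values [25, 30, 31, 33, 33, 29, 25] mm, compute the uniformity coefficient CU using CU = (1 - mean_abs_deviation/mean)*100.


mean = 29.428571 mm
MAD = 2.653061 mm
CU = (1 - 2.653061/29.428571)*100

90.9847 %


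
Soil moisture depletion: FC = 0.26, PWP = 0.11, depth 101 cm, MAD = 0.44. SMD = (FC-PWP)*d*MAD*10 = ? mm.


SMD = (FC - PWP) * d * MAD * 10
SMD = (0.26 - 0.11) * 101 * 0.44 * 10
SMD = 0.1500 * 101 * 0.44 * 10

66.6600 mm


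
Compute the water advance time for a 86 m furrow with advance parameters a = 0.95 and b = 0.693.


t = (L/a)^(1/b)
t = (86/0.95)^(1/0.693)
t = 90.526316^(1/0.693)

666.2373 min


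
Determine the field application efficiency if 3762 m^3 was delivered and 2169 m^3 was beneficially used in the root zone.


Ea = V_root / V_field * 100 = 2169 / 3762 * 100 = 57.6555%

57.6555 %


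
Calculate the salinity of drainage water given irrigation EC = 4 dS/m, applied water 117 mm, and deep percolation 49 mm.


EC_dw = EC_iw * D_iw / D_dw
EC_dw = 4 * 117 / 49
EC_dw = 468 / 49

9.5510 dS/m


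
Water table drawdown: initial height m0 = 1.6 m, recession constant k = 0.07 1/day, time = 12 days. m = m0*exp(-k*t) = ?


m = m0 * exp(-k*t)
m = 1.6 * exp(-0.07 * 12)
m = 1.6 * exp(-0.8400)

0.6907 m


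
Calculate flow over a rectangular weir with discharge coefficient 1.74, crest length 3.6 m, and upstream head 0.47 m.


Q = C * L * H^(3/2) = 1.74 * 3.6 * 0.47^1.5 = 1.74 * 3.6 * 0.322216

2.0184 m^3/s


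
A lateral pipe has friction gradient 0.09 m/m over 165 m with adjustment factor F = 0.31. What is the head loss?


hf = J * L * F = 0.09 * 165 * 0.31 = 4.6035 m

4.6035 m


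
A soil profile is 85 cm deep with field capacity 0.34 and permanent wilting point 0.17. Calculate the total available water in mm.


AWC = (FC - PWP) * d * 10
AWC = (0.34 - 0.17) * 85 * 10
AWC = 0.1700 * 85 * 10

144.5000 mm


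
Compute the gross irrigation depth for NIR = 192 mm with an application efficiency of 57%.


Ea = 57% = 0.57
GID = NIR / Ea = 192 / 0.57 = 336.8421 mm

336.8421 mm


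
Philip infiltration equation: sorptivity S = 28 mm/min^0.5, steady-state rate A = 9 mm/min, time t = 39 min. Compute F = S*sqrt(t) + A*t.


F = S*sqrt(t) + A*t
F = 28*sqrt(39) + 9*39
F = 28*6.244998 + 351

525.8599 mm


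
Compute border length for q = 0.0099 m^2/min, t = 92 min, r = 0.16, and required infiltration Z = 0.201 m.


L = q*t/((1+r)*Z)
L = 0.0099*92/((1+0.16)*0.201)
L = 0.9108/0.23316

3.9063 m


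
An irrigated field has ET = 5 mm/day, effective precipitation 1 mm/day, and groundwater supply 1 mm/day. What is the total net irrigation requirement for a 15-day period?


Daily deficit = ET - Pe - GW = 5 - 1 - 1 = 3 mm/day
NIR = 3 * 15 = 45 mm

45.0000 mm


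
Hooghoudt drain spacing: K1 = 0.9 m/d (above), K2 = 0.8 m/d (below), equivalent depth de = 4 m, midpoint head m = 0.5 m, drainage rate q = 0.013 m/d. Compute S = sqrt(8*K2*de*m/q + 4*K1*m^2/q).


S^2 = 8*K2*de*m/q + 4*K1*m^2/q
S^2 = 8*0.8*4*0.5/0.013 + 4*0.9*0.5^2/0.013
S = sqrt(1053.8462)

32.4630 m


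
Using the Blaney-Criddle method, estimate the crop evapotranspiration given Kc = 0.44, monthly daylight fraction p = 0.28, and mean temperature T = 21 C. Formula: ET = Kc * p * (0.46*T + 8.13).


ET = Kc * p * (0.46*T + 8.13)
ET = 0.44 * 0.28 * (0.46*21 + 8.13)
ET = 0.44 * 0.28 * 17.7900

2.1917 mm/day


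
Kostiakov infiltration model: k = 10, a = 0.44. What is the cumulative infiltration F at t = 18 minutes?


F = k * t^a = 10 * 18^0.44
F = 10 * 3.567138

35.6714 mm


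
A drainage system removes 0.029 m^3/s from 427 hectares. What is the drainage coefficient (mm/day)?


DC = Q * 86400 / (A * 10000) * 1000
DC = 0.029 * 86400 / (427 * 10000) * 1000
DC = 2505600.0000 / 4270000

0.5868 mm/day


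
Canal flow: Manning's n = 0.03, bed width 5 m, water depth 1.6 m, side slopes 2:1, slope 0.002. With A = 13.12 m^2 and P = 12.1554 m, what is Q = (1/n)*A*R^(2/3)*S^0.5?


R = A/P = 13.12/12.1554 = 1.079356
Q = (1/0.03) * 13.12 * 1.079356^(2/3) * 0.002^0.5

20.5796 m^3/s


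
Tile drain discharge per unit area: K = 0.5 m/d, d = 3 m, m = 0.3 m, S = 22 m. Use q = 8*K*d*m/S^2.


q = 8*K*d*m/S^2
q = 8*0.5*3*0.3/22^2
q = 3.6000 / 484

0.0074 m/d


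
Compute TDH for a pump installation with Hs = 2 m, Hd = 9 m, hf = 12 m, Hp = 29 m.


TDH = Hs + Hd + hf + Hp = 2 + 9 + 12 + 29 = 52

52 m


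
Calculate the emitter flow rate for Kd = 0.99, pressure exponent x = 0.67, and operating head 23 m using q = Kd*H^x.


q = Kd * H^x = 0.99 * 23^0.67 = 0.99 * 8.172551

8.0908 L/h


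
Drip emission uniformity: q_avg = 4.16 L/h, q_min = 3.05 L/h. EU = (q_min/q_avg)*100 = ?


EU = (q_min/q_avg)*100 = (3.05/4.16)*100 = 73.3173%

73.3173 %


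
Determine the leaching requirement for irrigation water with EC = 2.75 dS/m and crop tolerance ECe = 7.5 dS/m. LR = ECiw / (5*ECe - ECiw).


LR = ECiw / (5*ECe - ECiw)
LR = 2.75 / (5*7.5 - 2.75)
LR = 2.75 / 34.7500

0.0791


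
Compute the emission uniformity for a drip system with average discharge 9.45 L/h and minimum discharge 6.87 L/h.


EU = (q_min/q_avg)*100 = (6.87/9.45)*100 = 72.6984%

72.6984 %


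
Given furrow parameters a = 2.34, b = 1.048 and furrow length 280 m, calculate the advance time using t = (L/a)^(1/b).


t = (L/a)^(1/b)
t = (280/2.34)^(1/1.048)
t = 119.658120^(1/1.048)

96.1101 min


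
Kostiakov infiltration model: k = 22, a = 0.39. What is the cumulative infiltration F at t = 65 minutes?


F = k * t^a = 22 * 65^0.39
F = 22 * 5.093733

112.0621 mm


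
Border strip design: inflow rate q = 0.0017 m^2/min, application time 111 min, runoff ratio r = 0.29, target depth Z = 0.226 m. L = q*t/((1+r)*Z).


L = q*t/((1+r)*Z)
L = 0.0017*111/((1+0.29)*0.226)
L = 0.1887/0.29154

0.6473 m


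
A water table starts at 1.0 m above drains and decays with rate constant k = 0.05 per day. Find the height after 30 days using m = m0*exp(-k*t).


m = m0 * exp(-k*t)
m = 1.0 * exp(-0.05 * 30)
m = 1.0 * exp(-1.5000)

0.2231 m


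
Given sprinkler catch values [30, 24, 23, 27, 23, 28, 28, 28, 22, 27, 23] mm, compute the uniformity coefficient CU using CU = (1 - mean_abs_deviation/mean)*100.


mean = 25.727273 mm
MAD = 2.479339 mm
CU = (1 - 2.479339/25.727273)*100

90.3630 %


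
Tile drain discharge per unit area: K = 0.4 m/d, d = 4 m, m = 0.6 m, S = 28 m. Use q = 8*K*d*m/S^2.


q = 8*K*d*m/S^2
q = 8*0.4*4*0.6/28^2
q = 7.6800 / 784

0.0098 m/d


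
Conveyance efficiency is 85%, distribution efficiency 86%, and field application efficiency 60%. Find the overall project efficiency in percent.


Ec = 0.85, Eb = 0.86, Ea = 0.6
E = 0.85 * 0.86 * 0.6 * 100 = 43.8600%

43.8600 %


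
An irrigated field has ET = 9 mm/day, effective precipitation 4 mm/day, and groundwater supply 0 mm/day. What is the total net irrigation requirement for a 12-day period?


Daily deficit = ET - Pe - GW = 9 - 4 - 0 = 5 mm/day
NIR = 5 * 12 = 60 mm

60.0000 mm


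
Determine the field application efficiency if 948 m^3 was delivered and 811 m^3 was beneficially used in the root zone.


Ea = V_root / V_field * 100 = 811 / 948 * 100 = 85.5485%

85.5485 %


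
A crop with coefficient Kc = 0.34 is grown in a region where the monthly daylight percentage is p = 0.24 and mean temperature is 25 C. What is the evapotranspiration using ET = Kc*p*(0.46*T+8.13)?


ET = Kc * p * (0.46*T + 8.13)
ET = 0.34 * 0.24 * (0.46*25 + 8.13)
ET = 0.34 * 0.24 * 19.6300

1.6018 mm/day


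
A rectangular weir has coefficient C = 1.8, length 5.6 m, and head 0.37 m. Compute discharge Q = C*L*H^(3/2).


Q = C * L * H^(3/2) = 1.8 * 5.6 * 0.37^1.5 = 1.8 * 5.6 * 0.225062

2.2686 m^3/s


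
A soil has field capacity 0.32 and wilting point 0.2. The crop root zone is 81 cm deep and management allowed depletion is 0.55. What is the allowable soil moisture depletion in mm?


SMD = (FC - PWP) * d * MAD * 10
SMD = (0.32 - 0.2) * 81 * 0.55 * 10
SMD = 0.1200 * 81 * 0.55 * 10

53.4600 mm


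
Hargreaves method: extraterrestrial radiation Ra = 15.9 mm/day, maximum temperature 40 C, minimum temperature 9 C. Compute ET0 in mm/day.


Tmean = (Tmax + Tmin)/2 = (40 + 9)/2 = 24.5
ET0 = 0.0023 * 15.9 * (24.5 + 17.8) * sqrt(40 - 9)
ET0 = 0.0023 * 15.9 * 42.3 * 5.567764

8.6128 mm/day


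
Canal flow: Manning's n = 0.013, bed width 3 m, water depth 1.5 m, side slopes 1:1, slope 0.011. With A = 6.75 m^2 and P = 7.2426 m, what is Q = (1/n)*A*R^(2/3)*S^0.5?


R = A/P = 6.75/7.2426 = 0.931986
Q = (1/0.013) * 6.75 * 0.931986^(2/3) * 0.011^0.5

51.9593 m^3/s


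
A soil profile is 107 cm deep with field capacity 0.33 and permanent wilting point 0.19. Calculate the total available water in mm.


AWC = (FC - PWP) * d * 10
AWC = (0.33 - 0.19) * 107 * 10
AWC = 0.1400 * 107 * 10

149.8000 mm


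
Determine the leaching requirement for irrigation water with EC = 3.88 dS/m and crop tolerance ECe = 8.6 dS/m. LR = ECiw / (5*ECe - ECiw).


LR = ECiw / (5*ECe - ECiw)
LR = 3.88 / (5*8.6 - 3.88)
LR = 3.88 / 39.1200

0.0992


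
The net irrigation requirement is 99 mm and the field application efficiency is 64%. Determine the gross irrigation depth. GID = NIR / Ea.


Ea = 64% = 0.64
GID = NIR / Ea = 99 / 0.64 = 154.6875 mm

154.6875 mm


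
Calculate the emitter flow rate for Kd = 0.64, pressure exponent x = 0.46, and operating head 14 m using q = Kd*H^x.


q = Kd * H^x = 0.64 * 14^0.46 = 0.64 * 3.366812

2.1548 L/h


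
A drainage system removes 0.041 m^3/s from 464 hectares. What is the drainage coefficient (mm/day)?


DC = Q * 86400 / (A * 10000) * 1000
DC = 0.041 * 86400 / (464 * 10000) * 1000
DC = 3542400.0000 / 4640000

0.7634 mm/day


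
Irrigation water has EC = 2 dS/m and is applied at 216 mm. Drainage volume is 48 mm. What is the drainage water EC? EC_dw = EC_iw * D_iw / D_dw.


EC_dw = EC_iw * D_iw / D_dw
EC_dw = 2 * 216 / 48
EC_dw = 432 / 48

9.0000 dS/m


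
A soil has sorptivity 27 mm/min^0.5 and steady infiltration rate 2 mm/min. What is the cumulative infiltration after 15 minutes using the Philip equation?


F = S*sqrt(t) + A*t
F = 27*sqrt(15) + 2*15
F = 27*3.872983 + 30

134.5705 mm


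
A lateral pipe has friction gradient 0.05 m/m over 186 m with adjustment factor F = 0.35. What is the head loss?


hf = J * L * F = 0.05 * 186 * 0.35 = 3.2550 m

3.2550 m


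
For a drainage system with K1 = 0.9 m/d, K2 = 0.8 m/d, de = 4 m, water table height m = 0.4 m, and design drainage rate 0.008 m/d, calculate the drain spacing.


S^2 = 8*K2*de*m/q + 4*K1*m^2/q
S^2 = 8*0.8*4*0.4/0.008 + 4*0.9*0.4^2/0.008
S = sqrt(1352.0000)

36.7696 m


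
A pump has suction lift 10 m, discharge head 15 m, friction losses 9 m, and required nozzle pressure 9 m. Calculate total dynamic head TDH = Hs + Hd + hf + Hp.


TDH = Hs + Hd + hf + Hp = 10 + 15 + 9 + 9 = 43

43 m


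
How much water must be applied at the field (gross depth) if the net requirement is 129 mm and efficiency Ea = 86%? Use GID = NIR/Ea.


Ea = 86% = 0.86
GID = NIR / Ea = 129 / 0.86 = 150.0000 mm

150.0000 mm


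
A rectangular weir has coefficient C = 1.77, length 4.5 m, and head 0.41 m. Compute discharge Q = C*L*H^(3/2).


Q = C * L * H^(3/2) = 1.77 * 4.5 * 0.41^1.5 = 1.77 * 4.5 * 0.262528

2.0910 m^3/s


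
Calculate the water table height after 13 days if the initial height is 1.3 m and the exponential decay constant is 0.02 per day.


m = m0 * exp(-k*t)
m = 1.3 * exp(-0.02 * 13)
m = 1.3 * exp(-0.2600)

1.0024 m


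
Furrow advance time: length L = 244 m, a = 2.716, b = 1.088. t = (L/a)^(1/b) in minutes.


t = (L/a)^(1/b)
t = (244/2.716)^(1/1.088)
t = 89.837997^(1/1.088)

62.4395 min


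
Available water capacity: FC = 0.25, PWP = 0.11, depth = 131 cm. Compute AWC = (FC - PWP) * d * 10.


AWC = (FC - PWP) * d * 10
AWC = (0.25 - 0.11) * 131 * 10
AWC = 0.1400 * 131 * 10

183.4000 mm


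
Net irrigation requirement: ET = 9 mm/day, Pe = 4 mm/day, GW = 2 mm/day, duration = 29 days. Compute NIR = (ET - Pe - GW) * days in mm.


Daily deficit = ET - Pe - GW = 9 - 4 - 2 = 3 mm/day
NIR = 3 * 29 = 87 mm

87.0000 mm


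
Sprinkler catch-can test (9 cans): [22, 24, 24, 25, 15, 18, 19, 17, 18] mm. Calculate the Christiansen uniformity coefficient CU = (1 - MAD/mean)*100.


mean = 20.222222 mm
MAD = 3.135802 mm
CU = (1 - 3.135802/20.222222)*100

84.4933 %


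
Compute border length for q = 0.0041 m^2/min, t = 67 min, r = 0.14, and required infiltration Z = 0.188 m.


L = q*t/((1+r)*Z)
L = 0.0041*67/((1+0.14)*0.188)
L = 0.2747/0.21432

1.2817 m


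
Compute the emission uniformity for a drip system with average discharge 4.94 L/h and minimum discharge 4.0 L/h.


EU = (q_min/q_avg)*100 = (4.0/4.94)*100 = 80.9717%

80.9717 %


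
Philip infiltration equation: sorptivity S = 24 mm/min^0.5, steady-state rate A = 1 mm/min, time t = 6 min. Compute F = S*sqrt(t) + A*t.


F = S*sqrt(t) + A*t
F = 24*sqrt(6) + 1*6
F = 24*2.449490 + 6

64.7878 mm


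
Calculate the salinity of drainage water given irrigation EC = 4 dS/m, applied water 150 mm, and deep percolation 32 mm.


EC_dw = EC_iw * D_iw / D_dw
EC_dw = 4 * 150 / 32
EC_dw = 600 / 32

18.7500 dS/m


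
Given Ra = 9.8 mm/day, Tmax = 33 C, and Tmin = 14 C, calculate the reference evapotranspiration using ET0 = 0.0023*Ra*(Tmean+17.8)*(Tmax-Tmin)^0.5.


Tmean = (Tmax + Tmin)/2 = (33 + 14)/2 = 23.5
ET0 = 0.0023 * 9.8 * (23.5 + 17.8) * sqrt(33 - 14)
ET0 = 0.0023 * 9.8 * 41.3 * 4.358899

4.0577 mm/day


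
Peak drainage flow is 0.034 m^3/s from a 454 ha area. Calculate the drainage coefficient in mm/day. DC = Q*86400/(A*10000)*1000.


DC = Q * 86400 / (A * 10000) * 1000
DC = 0.034 * 86400 / (454 * 10000) * 1000
DC = 2937600.0000 / 4540000

0.6470 mm/day


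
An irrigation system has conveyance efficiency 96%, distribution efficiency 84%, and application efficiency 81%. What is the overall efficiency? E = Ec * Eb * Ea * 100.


Ec = 0.96, Eb = 0.84, Ea = 0.81
E = 0.96 * 0.84 * 0.81 * 100 = 65.3184%

65.3184 %


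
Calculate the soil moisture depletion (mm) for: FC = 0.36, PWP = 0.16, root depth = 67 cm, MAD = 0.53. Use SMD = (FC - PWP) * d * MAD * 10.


SMD = (FC - PWP) * d * MAD * 10
SMD = (0.36 - 0.16) * 67 * 0.53 * 10
SMD = 0.2000 * 67 * 0.53 * 10

71.0200 mm


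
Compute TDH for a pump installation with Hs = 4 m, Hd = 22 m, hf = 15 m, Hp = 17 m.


TDH = Hs + Hd + hf + Hp = 4 + 22 + 15 + 17 = 58

58 m


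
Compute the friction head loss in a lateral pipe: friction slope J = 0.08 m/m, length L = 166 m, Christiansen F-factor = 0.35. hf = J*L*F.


hf = J * L * F = 0.08 * 166 * 0.35 = 4.6480 m

4.6480 m


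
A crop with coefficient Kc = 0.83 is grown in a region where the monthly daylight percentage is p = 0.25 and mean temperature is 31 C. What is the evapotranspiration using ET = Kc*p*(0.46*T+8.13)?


ET = Kc * p * (0.46*T + 8.13)
ET = 0.83 * 0.25 * (0.46*31 + 8.13)
ET = 0.83 * 0.25 * 22.3900

4.6459 mm/day


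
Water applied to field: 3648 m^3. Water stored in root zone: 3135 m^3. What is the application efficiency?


Ea = V_root / V_field * 100 = 3135 / 3648 * 100 = 85.9375%

85.9375 %


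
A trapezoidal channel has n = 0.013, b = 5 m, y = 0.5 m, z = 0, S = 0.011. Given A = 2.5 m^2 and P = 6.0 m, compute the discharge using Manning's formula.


R = A/P = 2.5/6.0 = 0.416667
Q = (1/0.013) * 2.5 * 0.416667^(2/3) * 0.011^0.5

11.2517 m^3/s


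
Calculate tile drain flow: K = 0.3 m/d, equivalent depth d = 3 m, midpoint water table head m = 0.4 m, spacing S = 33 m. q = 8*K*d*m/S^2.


q = 8*K*d*m/S^2
q = 8*0.3*3*0.4/33^2
q = 2.8800 / 1089

0.0026 m/d


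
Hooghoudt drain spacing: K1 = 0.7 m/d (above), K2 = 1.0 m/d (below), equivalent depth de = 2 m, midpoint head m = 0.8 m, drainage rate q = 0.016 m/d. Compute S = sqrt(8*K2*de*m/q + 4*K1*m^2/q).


S^2 = 8*K2*de*m/q + 4*K1*m^2/q
S^2 = 8*1.0*2*0.8/0.016 + 4*0.7*0.8^2/0.016
S = sqrt(912.0000)

30.1993 m


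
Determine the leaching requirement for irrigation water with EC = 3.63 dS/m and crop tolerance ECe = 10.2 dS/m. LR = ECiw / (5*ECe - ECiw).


LR = ECiw / (5*ECe - ECiw)
LR = 3.63 / (5*10.2 - 3.63)
LR = 3.63 / 47.3700

0.0766


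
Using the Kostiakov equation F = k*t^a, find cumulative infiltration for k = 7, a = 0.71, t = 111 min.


F = k * t^a = 7 * 111^0.71
F = 7 * 28.325613

198.2793 mm


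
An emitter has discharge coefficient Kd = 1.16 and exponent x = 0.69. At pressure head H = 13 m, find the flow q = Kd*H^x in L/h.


q = Kd * H^x = 1.16 * 13^0.69 = 1.16 * 5.869768

6.8089 L/h


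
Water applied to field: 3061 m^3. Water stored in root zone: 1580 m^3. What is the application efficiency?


Ea = V_root / V_field * 100 = 1580 / 3061 * 100 = 51.6171%

51.6171 %


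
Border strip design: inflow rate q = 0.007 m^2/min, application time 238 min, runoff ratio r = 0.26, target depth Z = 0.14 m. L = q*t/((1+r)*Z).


L = q*t/((1+r)*Z)
L = 0.007*238/((1+0.26)*0.14)
L = 1.666/0.1764

9.4444 m


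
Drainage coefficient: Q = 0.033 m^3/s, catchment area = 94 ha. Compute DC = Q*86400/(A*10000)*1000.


DC = Q * 86400 / (A * 10000) * 1000
DC = 0.033 * 86400 / (94 * 10000) * 1000
DC = 2851200.0000 / 940000

3.0332 mm/day


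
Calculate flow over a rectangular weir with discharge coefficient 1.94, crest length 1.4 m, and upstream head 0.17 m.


Q = C * L * H^(3/2) = 1.94 * 1.4 * 0.17^1.5 = 1.94 * 1.4 * 0.070093

0.1904 m^3/s


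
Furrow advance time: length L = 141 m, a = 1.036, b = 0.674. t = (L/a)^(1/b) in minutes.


t = (L/a)^(1/b)
t = (141/1.036)^(1/0.674)
t = 136.100386^(1/0.674)

1465.4245 min


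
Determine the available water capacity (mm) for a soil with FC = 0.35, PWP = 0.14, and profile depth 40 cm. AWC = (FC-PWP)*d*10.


AWC = (FC - PWP) * d * 10
AWC = (0.35 - 0.14) * 40 * 10
AWC = 0.2100 * 40 * 10

84.0000 mm


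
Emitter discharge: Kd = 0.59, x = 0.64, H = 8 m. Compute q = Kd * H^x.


q = Kd * H^x = 0.59 * 8^0.64 = 0.59 * 3.784231

2.2327 L/h


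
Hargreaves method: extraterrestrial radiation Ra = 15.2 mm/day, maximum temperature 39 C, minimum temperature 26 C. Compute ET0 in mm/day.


Tmean = (Tmax + Tmin)/2 = (39 + 26)/2 = 32.5
ET0 = 0.0023 * 15.2 * (32.5 + 17.8) * sqrt(39 - 26)
ET0 = 0.0023 * 15.2 * 50.3 * 3.605551

6.3403 mm/day


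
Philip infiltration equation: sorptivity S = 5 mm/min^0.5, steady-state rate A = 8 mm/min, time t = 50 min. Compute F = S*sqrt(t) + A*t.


F = S*sqrt(t) + A*t
F = 5*sqrt(50) + 8*50
F = 5*7.071068 + 400

435.3553 mm


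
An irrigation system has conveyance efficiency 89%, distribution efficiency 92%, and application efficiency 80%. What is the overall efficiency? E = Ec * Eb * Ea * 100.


Ec = 0.89, Eb = 0.92, Ea = 0.8
E = 0.89 * 0.92 * 0.8 * 100 = 65.5040%

65.5040 %


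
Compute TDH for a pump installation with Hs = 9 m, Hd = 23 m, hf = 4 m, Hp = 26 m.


TDH = Hs + Hd + hf + Hp = 9 + 23 + 4 + 26 = 62

62 m


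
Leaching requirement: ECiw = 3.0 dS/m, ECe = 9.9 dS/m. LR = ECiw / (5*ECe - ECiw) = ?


LR = ECiw / (5*ECe - ECiw)
LR = 3.0 / (5*9.9 - 3.0)
LR = 3.0 / 46.5000

0.0645


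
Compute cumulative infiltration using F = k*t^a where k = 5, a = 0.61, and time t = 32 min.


F = k * t^a = 5 * 32^0.61
F = 5 * 8.282119

41.4106 mm


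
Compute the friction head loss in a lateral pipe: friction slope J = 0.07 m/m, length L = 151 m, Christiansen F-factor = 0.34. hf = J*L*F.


hf = J * L * F = 0.07 * 151 * 0.34 = 3.5938 m

3.5938 m


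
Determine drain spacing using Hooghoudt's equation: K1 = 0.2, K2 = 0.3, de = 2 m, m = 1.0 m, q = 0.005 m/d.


S^2 = 8*K2*de*m/q + 4*K1*m^2/q
S^2 = 8*0.3*2*1.0/0.005 + 4*0.2*1.0^2/0.005
S = sqrt(1120.0000)

33.4664 m


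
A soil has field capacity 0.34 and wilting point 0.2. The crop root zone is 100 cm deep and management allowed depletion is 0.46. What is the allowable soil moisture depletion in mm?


SMD = (FC - PWP) * d * MAD * 10
SMD = (0.34 - 0.2) * 100 * 0.46 * 10
SMD = 0.1400 * 100 * 0.46 * 10

64.4000 mm


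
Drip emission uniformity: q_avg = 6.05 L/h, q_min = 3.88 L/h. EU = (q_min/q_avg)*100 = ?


EU = (q_min/q_avg)*100 = (3.88/6.05)*100 = 64.1322%

64.1322 %


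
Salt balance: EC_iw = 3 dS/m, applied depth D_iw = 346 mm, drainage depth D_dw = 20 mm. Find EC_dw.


EC_dw = EC_iw * D_iw / D_dw
EC_dw = 3 * 346 / 20
EC_dw = 1038 / 20

51.9000 dS/m


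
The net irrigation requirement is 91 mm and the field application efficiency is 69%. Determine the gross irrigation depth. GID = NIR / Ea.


Ea = 69% = 0.69
GID = NIR / Ea = 91 / 0.69 = 131.8841 mm

131.8841 mm


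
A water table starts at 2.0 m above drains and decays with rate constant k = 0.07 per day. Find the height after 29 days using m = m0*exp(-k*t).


m = m0 * exp(-k*t)
m = 2.0 * exp(-0.07 * 29)
m = 2.0 * exp(-2.0300)

0.2627 m


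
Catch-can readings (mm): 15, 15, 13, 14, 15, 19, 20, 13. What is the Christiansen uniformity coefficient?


mean = 15.500000 mm
MAD = 2.000000 mm
CU = (1 - 2.000000/15.500000)*100

87.0968 %


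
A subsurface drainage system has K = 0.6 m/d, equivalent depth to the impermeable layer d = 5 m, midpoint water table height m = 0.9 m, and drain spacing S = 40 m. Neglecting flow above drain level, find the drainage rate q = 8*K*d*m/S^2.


q = 8*K*d*m/S^2
q = 8*0.6*5*0.9/40^2
q = 21.6000 / 1600

0.0135 m/d


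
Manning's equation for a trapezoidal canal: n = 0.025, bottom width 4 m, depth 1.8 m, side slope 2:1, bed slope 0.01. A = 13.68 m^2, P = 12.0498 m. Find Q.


R = A/P = 13.68/12.0498 = 1.135289
Q = (1/0.025) * 13.68 * 1.135289^(2/3) * 0.01^0.5

59.5503 m^3/s


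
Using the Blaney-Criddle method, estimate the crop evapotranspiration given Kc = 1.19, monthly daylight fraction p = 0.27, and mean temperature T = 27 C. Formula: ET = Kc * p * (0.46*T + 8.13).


ET = Kc * p * (0.46*T + 8.13)
ET = 1.19 * 0.27 * (0.46*27 + 8.13)
ET = 1.19 * 0.27 * 20.5500

6.6027 mm/day


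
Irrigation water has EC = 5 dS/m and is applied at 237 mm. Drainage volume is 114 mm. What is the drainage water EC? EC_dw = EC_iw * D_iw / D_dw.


EC_dw = EC_iw * D_iw / D_dw
EC_dw = 5 * 237 / 114
EC_dw = 1185 / 114

10.3947 dS/m


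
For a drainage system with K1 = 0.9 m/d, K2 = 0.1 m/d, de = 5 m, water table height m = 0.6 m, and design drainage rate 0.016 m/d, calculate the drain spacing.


S^2 = 8*K2*de*m/q + 4*K1*m^2/q
S^2 = 8*0.1*5*0.6/0.016 + 4*0.9*0.6^2/0.016
S = sqrt(231.0000)

15.1987 m


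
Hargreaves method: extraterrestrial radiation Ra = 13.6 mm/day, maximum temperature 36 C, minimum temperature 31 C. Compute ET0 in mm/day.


Tmean = (Tmax + Tmin)/2 = (36 + 31)/2 = 33.5
ET0 = 0.0023 * 13.6 * (33.5 + 17.8) * sqrt(36 - 31)
ET0 = 0.0023 * 13.6 * 51.3 * 2.236068

3.5881 mm/day


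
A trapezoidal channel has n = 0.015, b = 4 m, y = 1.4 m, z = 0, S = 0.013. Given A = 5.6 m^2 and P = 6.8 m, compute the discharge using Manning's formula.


R = A/P = 5.6/6.8 = 0.823529
Q = (1/0.015) * 5.6 * 0.823529^(2/3) * 0.013^0.5

37.3985 m^3/s


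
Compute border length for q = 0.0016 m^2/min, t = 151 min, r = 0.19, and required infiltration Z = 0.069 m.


L = q*t/((1+r)*Z)
L = 0.0016*151/((1+0.19)*0.069)
L = 0.2416/0.08211

2.9424 m


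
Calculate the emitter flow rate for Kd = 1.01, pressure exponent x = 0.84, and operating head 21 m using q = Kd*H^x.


q = Kd * H^x = 1.01 * 21^0.84 = 1.01 * 12.902213

13.0312 L/h


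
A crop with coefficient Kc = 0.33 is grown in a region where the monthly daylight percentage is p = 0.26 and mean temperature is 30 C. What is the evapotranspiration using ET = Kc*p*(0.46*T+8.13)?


ET = Kc * p * (0.46*T + 8.13)
ET = 0.33 * 0.26 * (0.46*30 + 8.13)
ET = 0.33 * 0.26 * 21.9300

1.8816 mm/day


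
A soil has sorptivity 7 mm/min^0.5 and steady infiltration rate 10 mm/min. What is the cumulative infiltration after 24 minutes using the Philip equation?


F = S*sqrt(t) + A*t
F = 7*sqrt(24) + 10*24
F = 7*4.898979 + 240

274.2929 mm


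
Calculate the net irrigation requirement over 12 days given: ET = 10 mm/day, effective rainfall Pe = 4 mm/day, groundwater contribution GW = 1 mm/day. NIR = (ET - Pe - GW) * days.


Daily deficit = ET - Pe - GW = 10 - 4 - 1 = 5 mm/day
NIR = 5 * 12 = 60 mm

60.0000 mm


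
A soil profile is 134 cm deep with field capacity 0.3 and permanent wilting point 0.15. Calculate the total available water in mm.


AWC = (FC - PWP) * d * 10
AWC = (0.3 - 0.15) * 134 * 10
AWC = 0.1500 * 134 * 10

201.0000 mm


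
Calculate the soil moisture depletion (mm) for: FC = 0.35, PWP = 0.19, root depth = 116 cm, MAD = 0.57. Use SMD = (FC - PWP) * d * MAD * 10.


SMD = (FC - PWP) * d * MAD * 10
SMD = (0.35 - 0.19) * 116 * 0.57 * 10
SMD = 0.1600 * 116 * 0.57 * 10

105.7920 mm


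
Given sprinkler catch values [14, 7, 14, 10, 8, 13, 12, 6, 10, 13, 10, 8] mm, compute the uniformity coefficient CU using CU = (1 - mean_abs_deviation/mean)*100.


mean = 10.416667 mm
MAD = 2.319444 mm
CU = (1 - 2.319444/10.416667)*100

77.7333 %


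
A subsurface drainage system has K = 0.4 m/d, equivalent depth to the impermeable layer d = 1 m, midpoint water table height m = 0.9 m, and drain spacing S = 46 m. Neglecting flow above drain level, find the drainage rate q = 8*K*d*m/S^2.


q = 8*K*d*m/S^2
q = 8*0.4*1*0.9/46^2
q = 2.8800 / 2116

0.0014 m/d


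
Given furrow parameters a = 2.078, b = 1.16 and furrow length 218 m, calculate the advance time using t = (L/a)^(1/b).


t = (L/a)^(1/b)
t = (218/2.078)^(1/1.16)
t = 104.908566^(1/1.16)

55.2177 min


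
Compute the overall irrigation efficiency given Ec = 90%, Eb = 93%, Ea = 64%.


Ec = 0.9, Eb = 0.93, Ea = 0.64
E = 0.9 * 0.93 * 0.64 * 100 = 53.5680%

53.5680 %


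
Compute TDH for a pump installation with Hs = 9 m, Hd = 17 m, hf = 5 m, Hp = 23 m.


TDH = Hs + Hd + hf + Hp = 9 + 17 + 5 + 23 = 54

54 m


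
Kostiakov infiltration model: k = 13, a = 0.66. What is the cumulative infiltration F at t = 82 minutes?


F = k * t^a = 13 * 82^0.66
F = 13 * 18.328087

238.2651 mm


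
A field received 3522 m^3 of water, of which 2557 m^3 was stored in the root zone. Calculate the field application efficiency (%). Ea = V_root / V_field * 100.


Ea = V_root / V_field * 100 = 2557 / 3522 * 100 = 72.6008%

72.6008 %


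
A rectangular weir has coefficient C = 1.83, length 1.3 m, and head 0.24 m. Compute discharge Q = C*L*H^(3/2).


Q = C * L * H^(3/2) = 1.83 * 1.3 * 0.24^1.5 = 1.83 * 1.3 * 0.117576

0.2797 m^3/s


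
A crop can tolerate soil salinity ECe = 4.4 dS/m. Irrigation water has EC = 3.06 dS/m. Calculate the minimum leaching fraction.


LR = ECiw / (5*ECe - ECiw)
LR = 3.06 / (5*4.4 - 3.06)
LR = 3.06 / 18.9400

0.1616


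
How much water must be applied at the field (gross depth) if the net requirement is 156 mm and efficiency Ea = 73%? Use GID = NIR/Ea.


Ea = 73% = 0.73
GID = NIR / Ea = 156 / 0.73 = 213.6986 mm

213.6986 mm


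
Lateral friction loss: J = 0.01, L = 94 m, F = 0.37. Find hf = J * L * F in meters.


hf = J * L * F = 0.01 * 94 * 0.37 = 0.3478 m

0.3478 m


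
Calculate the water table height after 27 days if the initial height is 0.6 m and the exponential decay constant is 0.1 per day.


m = m0 * exp(-k*t)
m = 0.6 * exp(-0.1 * 27)
m = 0.6 * exp(-2.7000)

0.0403 m


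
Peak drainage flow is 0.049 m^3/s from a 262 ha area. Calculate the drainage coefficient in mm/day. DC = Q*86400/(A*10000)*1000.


DC = Q * 86400 / (A * 10000) * 1000
DC = 0.049 * 86400 / (262 * 10000) * 1000
DC = 4233600.0000 / 2620000

1.6159 mm/day


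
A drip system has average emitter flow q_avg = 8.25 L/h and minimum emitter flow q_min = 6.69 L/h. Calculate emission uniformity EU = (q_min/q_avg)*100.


EU = (q_min/q_avg)*100 = (6.69/8.25)*100 = 81.0909%

81.0909 %
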